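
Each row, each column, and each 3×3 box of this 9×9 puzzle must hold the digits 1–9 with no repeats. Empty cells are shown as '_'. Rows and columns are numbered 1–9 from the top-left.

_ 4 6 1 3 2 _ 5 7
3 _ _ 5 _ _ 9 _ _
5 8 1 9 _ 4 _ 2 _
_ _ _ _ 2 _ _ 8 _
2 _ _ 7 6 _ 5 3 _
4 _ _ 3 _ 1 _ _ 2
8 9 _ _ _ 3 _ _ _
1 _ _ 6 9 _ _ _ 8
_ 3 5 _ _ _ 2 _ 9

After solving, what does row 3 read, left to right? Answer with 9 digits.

R1C1 = 9 (sole candidate).
R1C7 = 8 (sole candidate).
R3C5 = 7: row 3 has {1,2,4,5,8,9}; col 5 has {2,3,6,9}; box has {1,2,3,4,5,9} → only 7 remains.
R4C4 = 4 (sole candidate).
R5C2 = 1 (sole candidate).
R5C9 = 4 (sole candidate).
R7C4 = 2 (sole candidate).
R9C4 = 8 (sole candidate).
R9C6 = 7 (sole candidate).
R2C5 = 8 (sole candidate).
R2C6 = 6 (sole candidate).
R2C9 = 1 (sole candidate).
R4C9 = 6 (sole candidate).
R6C5 = 5 (sole candidate).
R6C7 = 7 (sole candidate).
R6C8 = 9 (sole candidate).
R7C9 = 5 (sole candidate).
R8C6 = 5 (sole candidate).
R9C1 = 6 (sole candidate).
R2C8 = 4 (sole candidate).
R3C9 = 3: row 3 has {1,2,4,5,7,8,9}; col 9 has {1,2,4,5,6,7,8,9}; box has {1,2,4,5,7,8,9} → only 3 remains.
R4C1 = 7 (sole candidate).
R4C2 = 5 (sole candidate).
R4C6 = 9 (sole candidate).
R4C7 = 1 (sole candidate).
R5C6 = 8 (sole candidate).
R6C2 = 6 (sole candidate).
R6C3 = 8 (sole candidate).
R8C8 = 7 (sole candidate).
R9C8 = 1 (sole candidate).
R3C7 = 6: row 3 has {1,2,3,4,5,7,8,9}; col 7 has {1,2,5,7,8,9}; box has {1,2,3,4,5,7,8,9} → only 6 remains.

581974623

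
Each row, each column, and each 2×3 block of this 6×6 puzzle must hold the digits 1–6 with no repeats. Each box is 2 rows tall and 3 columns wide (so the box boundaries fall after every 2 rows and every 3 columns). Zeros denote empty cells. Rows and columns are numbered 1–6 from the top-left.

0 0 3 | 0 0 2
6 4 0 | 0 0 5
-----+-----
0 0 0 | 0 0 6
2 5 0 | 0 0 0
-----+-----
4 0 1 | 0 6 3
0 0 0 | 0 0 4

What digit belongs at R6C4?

R1C2 = 1 (sole candidate).
R1C5 = 4 (sole candidate).
R2C3 = 2 (sole candidate).
R3C2 = 3 (sole candidate).
R3C3 = 4 (sole candidate).
R4C3 = 6 (sole candidate).
R4C6 = 1 (sole candidate).
R5C2 = 2 (sole candidate).
R5C4 = 5 (sole candidate).
R6C2 = 6 (sole candidate).
R6C3 = 5 (sole candidate).
R1C1 = 5 (sole candidate).
R1C4 = 6 (sole candidate).
R3C1 = 1 (sole candidate).
R3C4 = 2 (sole candidate).
R3C5 = 5 (sole candidate).
R4C5 = 3 (sole candidate).
R6C1 = 3 (sole candidate).
R6C4 = 1: row 6 has {3,4,5,6}; col 4 has {2,5,6}; box has {3,4,5,6} → only 1 remains.

1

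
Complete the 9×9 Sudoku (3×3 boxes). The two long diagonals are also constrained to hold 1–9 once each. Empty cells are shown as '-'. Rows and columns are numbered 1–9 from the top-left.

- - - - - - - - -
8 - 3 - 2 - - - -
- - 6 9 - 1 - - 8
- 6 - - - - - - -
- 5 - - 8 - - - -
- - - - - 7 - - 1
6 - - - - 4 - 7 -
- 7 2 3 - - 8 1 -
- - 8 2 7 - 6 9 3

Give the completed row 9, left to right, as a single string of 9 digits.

row 9, column 6 = 5: row 9 has {2,3,6,7,8,9}; col 6 has {1,4,7}; box has {2,3,4,7} → only 5 remains.
row 2, column 6 = 6 (sole candidate).
row 8, column 6 = 9 (sole candidate).
row 7, column 5 = 1 (sole candidate).
row 8, column 5 = 6 (sole candidate).
row 7, column 4 = 8 (sole candidate).
row 1, column 6 = 8 (hidden single in row 1).
row 2, column 7 = 1 (hidden single in row 2).
row 3, column 1 = 7 (hidden single in row 3).
row 4, column 8 = 8 (hidden single in row 4).
row 6, column 2 = 8 (hidden single in row 6).
row 7, column 2 = 3 (hidden single in row 7).
row 7, column 3 = 9 (hidden single in row 7).
row 6, column 3 = 4 (sole candidate).
row 1, column 3 = 5 (hidden single in column 3).
row 1, column 2 = 1 (hidden single in row 1).
row 9, column 2 = 4: row 9 has {2,3,5,6,7,8,9}; col 2 has {1,3,5,6,7,8}; box has {2,3,6,7,8,9} → only 4 remains.
row 2, column 2 = 9 (sole candidate).
row 3, column 2 = 2 (sole candidate).
row 8, column 1 = 5 (sole candidate).
row 8, column 9 = 4 (sole candidate).
row 9, column 1 = 1: row 9 has {2,3,4,5,6,7,8,9}; col 1 has {5,6,7,8}; box has {2,3,4,5,6,7,8,9}; anti-diagonal has {7,8,9} → only 1 remains.

148275693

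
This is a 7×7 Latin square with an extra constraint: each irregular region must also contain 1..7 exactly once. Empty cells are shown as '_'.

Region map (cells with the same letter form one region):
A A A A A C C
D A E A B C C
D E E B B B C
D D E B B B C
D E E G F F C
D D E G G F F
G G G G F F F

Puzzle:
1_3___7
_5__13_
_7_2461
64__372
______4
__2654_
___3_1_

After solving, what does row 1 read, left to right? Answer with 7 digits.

1634257

r1c4 = 4: row 1 has {1,3,7}; col 4 has {2,3,6}; region has {1,3,5} → only 4 remains.
r1c6 = 5: row 1 has {1,3,4,7}; col 6 has {1,3,4,6,7}; region has {1,2,3,4,7} → only 5 remains.
r2c4 = 7: row 2 has {1,3,5}; col 4 has {2,3,4,6}; region has {1,3,4,5} → only 7 remains.
r2c7 = 6: row 2 has {1,3,5,7}; col 7 has {1,2,4,7}; region has {1,2,3,4,5,7} → only 6 remains.
r3c3 = 5: row 3 has {1,2,4,6,7}; col 3 has {2,3}; region has {2,7} → only 5 remains.
r4c3 = 1: row 4 has {2,3,4,6,7}; col 3 has {2,3,5}; region has {2,5,7} → only 1 remains.
r4c4 = 5: row 4 has {1,2,3,4,6,7}; col 4 has {2,3,4,6,7}; region has {1,2,3,4,6,7} → only 5 remains.
r5c3 = 6: row 5 has {4}; col 3 has {1,2,3,5}; region has {1,2,5,7} → only 6 remains.
r5c4 = 1: row 5 has {4,6}; col 4 has {2,3,4,5,6,7}; region has {3,5,6} → only 1 remains.
r5c6 = 2: row 5 has {1,4,6}; col 6 has {1,3,4,5,6,7}; region has {1,4} → only 2 remains.
r6c7 = 3: row 6 has {2,4,5,6}; col 7 has {1,2,4,6,7}; region has {1,2,4} → only 3 remains.
r7c2 = 2: row 7 has {1,3}; col 2 has {4,5,7}; region has {1,3,5,6} → only 2 remains.
r7c7 = 5: row 7 has {1,2,3}; col 7 has {1,2,3,4,6,7}; region has {1,2,3,4} → only 5 remains.
r1c2 = 6: row 1 has {1,3,4,5,7}; col 2 has {2,4,5,7}; region has {1,3,4,5,7} → only 6 remains.
r1c5 = 2: row 1 has {1,3,4,5,6,7}; col 5 has {1,3,4,5}; region has {1,3,4,5,6,7} → only 2 remains.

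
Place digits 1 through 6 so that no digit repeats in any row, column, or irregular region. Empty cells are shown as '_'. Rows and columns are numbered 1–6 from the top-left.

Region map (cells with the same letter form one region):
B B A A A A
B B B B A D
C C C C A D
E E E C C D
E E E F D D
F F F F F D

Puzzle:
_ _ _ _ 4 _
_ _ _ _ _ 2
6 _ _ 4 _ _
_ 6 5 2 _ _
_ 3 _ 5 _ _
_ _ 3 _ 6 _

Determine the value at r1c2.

r3c3 = 1: row 3 has {4,6}; col 3 has {3,5}; region has {2,4,6} → only 1 remains.
r4c5 = 3: row 4 has {2,5,6}; col 5 has {4,6}; region has {1,2,4,6} → only 3 remains.
r5c5 = 1: row 5 has {3,5}; col 5 has {3,4,6}; region has {2} → only 1 remains.
r6c4 = 1: row 6 has {3,6}; col 4 has {2,4,5}; region has {3,5,6} → only 1 remains.
r2c5 = 5: row 2 has {2}; col 5 has {1,3,4,6}; region has {4} → only 5 remains.
r3c2 = 5: row 3 has {1,4,6}; col 2 has {3,6}; region has {1,2,3,4,6} → only 5 remains.
r3c5 = 2: row 3 has {1,4,5,6}; col 5 has {1,3,4,5,6}; region has {4,5} → only 2 remains.
r3c6 = 3: row 3 has {1,2,4,5,6}; col 6 has {2}; region has {1,2} → only 3 remains.
r4c6 = 4: row 4 has {2,3,5,6}; col 6 has {2,3}; region has {1,2,3} → only 4 remains.
r5c6 = 6: row 5 has {1,3,5}; col 6 has {2,3,4}; region has {1,2,3,4} → only 6 remains.
r6c6 = 5: row 6 has {1,3,6}; col 6 has {2,3,4,6}; region has {1,2,3,4,6} → only 5 remains.
r1c3 = 6: row 1 has {4}; col 3 has {1,3,5}; region has {2,4,5} → only 6 remains.
r1c4 = 3: row 1 has {4,6}; col 4 has {1,2,4,5}; region has {2,4,5,6} → only 3 remains.
r1c6 = 1: row 1 has {3,4,6}; col 6 has {2,3,4,5,6}; region has {2,3,4,5,6} → only 1 remains.
r2c3 = 4: row 2 has {2,5}; col 3 has {1,3,5,6}; region has {} → only 4 remains.
r2c4 = 6: row 2 has {2,4,5}; col 4 has {1,2,3,4,5}; region has {4} → only 6 remains.
r4c1 = 1: row 4 has {2,3,4,5,6}; col 1 has {6}; region has {3,5,6} → only 1 remains.
r5c3 = 2: row 5 has {1,3,5,6}; col 3 has {1,3,4,5,6}; region has {1,3,5,6} → only 2 remains.
r1c2 = 2: row 1 has {1,3,4,6}; col 2 has {3,5,6}; region has {4,6} → only 2 remains.

2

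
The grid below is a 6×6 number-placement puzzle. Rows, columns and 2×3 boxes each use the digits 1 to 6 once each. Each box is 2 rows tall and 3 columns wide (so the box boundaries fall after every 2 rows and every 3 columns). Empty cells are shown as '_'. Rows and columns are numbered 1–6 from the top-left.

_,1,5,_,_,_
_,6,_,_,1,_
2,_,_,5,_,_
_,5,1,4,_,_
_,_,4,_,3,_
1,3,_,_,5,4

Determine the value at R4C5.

2

R3C2 = 4: row 3 has {2,5}; col 2 has {1,3,5,6}; box has {1,2,5} → only 4 remains.
R3C5 = 6: row 3 has {2,4,5}; col 5 has {1,3,5}; box has {4,5} → only 6 remains.
R4C5 = 2: row 4 has {1,4,5}; col 5 has {1,3,5,6}; box has {4,5,6} → only 2 remains.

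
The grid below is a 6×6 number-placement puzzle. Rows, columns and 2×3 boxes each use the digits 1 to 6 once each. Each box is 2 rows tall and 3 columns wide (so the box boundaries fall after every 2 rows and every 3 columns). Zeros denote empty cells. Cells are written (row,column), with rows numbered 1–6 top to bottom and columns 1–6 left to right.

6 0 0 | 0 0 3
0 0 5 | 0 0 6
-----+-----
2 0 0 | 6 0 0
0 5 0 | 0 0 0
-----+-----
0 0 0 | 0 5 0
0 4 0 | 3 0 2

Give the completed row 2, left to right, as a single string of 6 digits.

135426

(1,4) = 5: in row 1, 5 can only go here (every other open cell in that row sees a 5).
(3,6) = 5: in row 3, 5 can only go here (every other open cell in that row sees a 5).
(4,3) = 6: in row 4, 6 can only go here (every other open cell in that row sees a 6).
(6,3) = 1: row 6 has {2,3,4}; col 3 has {5,6}; box has {4} → only 1 remains.
(6,5) = 6: row 6 has {1,2,3,4}; col 5 has {5}; box has {2,3,5} → only 6 remains.
(5,1) = 3: row 5 has {5}; col 1 has {2,6}; box has {1,4} → only 3 remains.
(5,3) = 2: row 5 has {3,5}; col 3 has {1,5,6}; box has {1,3,4} → only 2 remains.
(6,1) = 5: row 6 has {1,2,3,4,6}; col 1 has {2,3,6}; box has {1,2,3,4} → only 5 remains.
(1,3) = 4: row 1 has {3,5,6}; col 3 has {1,2,5,6}; box has {5,6} → only 4 remains.
(2,1) = 1: row 2 has {5,6}; col 1 has {2,3,5,6}; box has {4,5,6} → only 1 remains.
(3,3) = 3: row 3 has {2,5,6}; col 3 has {1,2,4,5,6}; box has {2,5,6} → only 3 remains.
(4,1) = 4: row 4 has {5,6}; col 1 has {1,2,3,5,6}; box has {2,3,5,6} → only 4 remains.
(4,6) = 1: row 4 has {4,5,6}; col 6 has {2,3,5,6}; box has {5,6} → only 1 remains.
(5,2) = 6: row 5 has {2,3,5}; col 2 has {4,5}; box has {1,2,3,4,5} → only 6 remains.
(5,6) = 4: row 5 has {2,3,5,6}; col 6 has {1,2,3,5,6}; box has {2,3,5,6} → only 4 remains.
(1,2) = 2: row 1 has {3,4,5,6}; col 2 has {4,5,6}; box has {1,4,5,6} → only 2 remains.
(1,5) = 1: row 1 has {2,3,4,5,6}; col 5 has {5,6}; box has {3,5,6} → only 1 remains.
(2,2) = 3: row 2 has {1,5,6}; col 2 has {2,4,5,6}; box has {1,2,4,5,6} → only 3 remains.
(3,2) = 1: row 3 has {2,3,5,6}; col 2 has {2,3,4,5,6}; box has {2,3,4,5,6} → only 1 remains.
(3,5) = 4: row 3 has {1,2,3,5,6}; col 5 has {1,5,6}; box has {1,5,6} → only 4 remains.
(4,4) = 2: row 4 has {1,4,5,6}; col 4 has {3,5,6}; box has {1,4,5,6} → only 2 remains.
(4,5) = 3: row 4 has {1,2,4,5,6}; col 5 has {1,4,5,6}; box has {1,2,4,5,6} → only 3 remains.
(5,4) = 1: row 5 has {2,3,4,5,6}; col 4 has {2,3,5,6}; box has {2,3,4,5,6} → only 1 remains.
(2,4) = 4: row 2 has {1,3,5,6}; col 4 has {1,2,3,5,6}; box has {1,3,5,6} → only 4 remains.
(2,5) = 2: row 2 has {1,3,4,5,6}; col 5 has {1,3,4,5,6}; box has {1,3,4,5,6} → only 2 remains.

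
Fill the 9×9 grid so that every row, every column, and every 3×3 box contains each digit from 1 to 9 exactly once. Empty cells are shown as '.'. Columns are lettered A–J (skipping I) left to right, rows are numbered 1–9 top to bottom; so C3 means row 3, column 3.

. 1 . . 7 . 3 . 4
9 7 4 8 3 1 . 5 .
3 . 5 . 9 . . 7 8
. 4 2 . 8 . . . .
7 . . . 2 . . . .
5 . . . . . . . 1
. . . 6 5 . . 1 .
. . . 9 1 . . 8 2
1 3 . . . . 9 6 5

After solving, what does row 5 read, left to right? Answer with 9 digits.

781325649

J2 = 6: row 2 has {1,3,4,5,7,8,9}; col 9 has {1,2,4,5,8}; box has {3,4,5,7,8} → only 6 remains.
A4 = 6: row 4 has {2,4,8}; col 1 has {1,3,5,7,9}; box has {2,4,5,7} → only 6 remains.
A8 = 4: row 8 has {1,2,8,9}; col 1 has {1,3,5,6,7,9}; box has {1,3} → only 4 remains.
G8 = 7: row 8 has {1,2,4,8,9}; col 7 has {3,9}; box has {1,2,5,6,8,9} → only 7 remains.
E9 = 4: row 9 has {1,3,5,6,9}; col 5 has {1,2,3,5,7,8,9}; box has {1,5,6,9} → only 4 remains.
G2 = 2: row 2 has {1,3,4,5,6,7,8,9}; col 7 has {3,7,9}; box has {3,4,5,6,7,8} → only 2 remains.
G3 = 1: row 3 has {3,5,7,8,9}; col 7 has {2,3,7,9}; box has {2,3,4,5,6,7,8} → only 1 remains.
G4 = 5: row 4 has {2,4,6,8}; col 7 has {1,2,3,7,9}; box has {1} → only 5 remains.
E6 = 6: row 6 has {1,5}; col 5 has {1,2,3,4,5,7,8,9}; box has {2,8} → only 6 remains.
G7 = 4: row 7 has {1,5,6}; col 7 has {1,2,3,5,7,9}; box has {1,2,5,6,7,8,9} → only 4 remains.
J7 = 3: row 7 has {1,4,5,6}; col 9 has {1,2,4,5,6,8}; box has {1,2,4,5,6,7,8,9} → only 3 remains.
C8 = 6: row 8 has {1,2,4,7,8,9}; col 3 has {2,4,5}; box has {1,3,4} → only 6 remains.
F8 = 3: row 8 has {1,2,4,6,7,8,9}; col 6 has {1}; box has {1,4,5,6,9} → only 3 remains.
C1 = 8: row 1 has {1,3,4,7}; col 3 has {2,4,5,6}; box has {1,3,4,5,7,9} → only 8 remains.
H1 = 9: row 1 has {1,3,4,7,8}; col 8 has {1,5,6,7,8}; box has {1,2,3,4,5,6,7,8} → only 9 remains.
H4 = 3: row 4 has {2,4,5,6,8}; col 8 has {1,5,6,7,8,9}; box has {1,5} → only 3 remains.
H5 = 4: row 5 has {2,7}; col 8 has {1,3,5,6,7,8,9}; box has {1,3,5} → only 4 remains.
J5 = 9: row 5 has {2,4,7}; col 9 has {1,2,3,4,5,6,8}; box has {1,3,4,5} → only 9 remains.
G6 = 8: row 6 has {1,5,6}; col 7 has {1,2,3,4,5,7,9}; box has {1,3,4,5,9} → only 8 remains.
H6 = 2: row 6 has {1,5,6,8}; col 8 has {1,3,4,5,6,7,8,9}; box has {1,3,4,5,8,9} → only 2 remains.
B8 = 5: row 8 has {1,2,3,4,6,7,8,9}; col 2 has {1,3,4,7}; box has {1,3,4,6} → only 5 remains.
C9 = 7: row 9 has {1,3,4,5,6,9}; col 3 has {2,4,5,6,8}; box has {1,3,4,5,6} → only 7 remains.
D9 = 2: row 9 has {1,3,4,5,6,7,9}; col 4 has {6,8,9}; box has {1,3,4,5,6,9} → only 2 remains.
F9 = 8: row 9 has {1,2,3,4,5,6,7,9}; col 6 has {1,3}; box has {1,2,3,4,5,6,9} → only 8 remains.
A1 = 2: row 1 has {1,3,4,7,8,9}; col 1 has {1,3,4,5,6,7,9}; box has {1,3,4,5,7,8,9} → only 2 remains.
D1 = 5: row 1 has {1,2,3,4,7,8,9}; col 4 has {2,6,8,9}; box has {1,3,7,8,9} → only 5 remains.
F1 = 6: row 1 has {1,2,3,4,5,7,8,9}; col 6 has {1,3,8}; box has {1,3,5,7,8,9} → only 6 remains.
B3 = 6: row 3 has {1,3,5,7,8,9}; col 2 has {1,3,4,5,7}; box has {1,2,3,4,5,7,8,9} → only 6 remains.
D3 = 4: row 3 has {1,3,5,6,7,8,9}; col 4 has {2,5,6,8,9}; box has {1,3,5,6,7,8,9} → only 4 remains.
F3 = 2: row 3 has {1,3,4,5,6,7,8,9}; col 6 has {1,3,6,8}; box has {1,3,4,5,6,7,8,9} → only 2 remains.
J4 = 7: row 4 has {2,3,4,5,6,8}; col 9 has {1,2,3,4,5,6,8,9}; box has {1,2,3,4,5,8,9} → only 7 remains.
B5 = 8: row 5 has {2,4,7,9}; col 2 has {1,3,4,5,6,7}; box has {2,4,5,6,7} → only 8 remains.
F5 = 5: row 5 has {2,4,7,8,9}; col 6 has {1,2,3,6,8}; box has {2,6,8} → only 5 remains.
G5 = 6: row 5 has {2,4,5,7,8,9}; col 7 has {1,2,3,4,5,7,8,9}; box has {1,2,3,4,5,7,8,9} → only 6 remains.
B6 = 9: row 6 has {1,2,5,6,8}; col 2 has {1,3,4,5,6,7,8}; box has {2,4,5,6,7,8} → only 9 remains.
C6 = 3: row 6 has {1,2,5,6,8,9}; col 3 has {2,4,5,6,7,8}; box has {2,4,5,6,7,8,9} → only 3 remains.
D6 = 7: row 6 has {1,2,3,5,6,8,9}; col 4 has {2,4,5,6,8,9}; box has {2,5,6,8} → only 7 remains.
F6 = 4: row 6 has {1,2,3,5,6,7,8,9}; col 6 has {1,2,3,5,6,8}; box has {2,5,6,7,8} → only 4 remains.
A7 = 8: row 7 has {1,3,4,5,6}; col 1 has {1,2,3,4,5,6,7,9}; box has {1,3,4,5,6,7} → only 8 remains.
B7 = 2: row 7 has {1,3,4,5,6,8}; col 2 has {1,3,4,5,6,7,8,9}; box has {1,3,4,5,6,7,8} → only 2 remains.
C7 = 9: row 7 has {1,2,3,4,5,6,8}; col 3 has {2,3,4,5,6,7,8}; box has {1,2,3,4,5,6,7,8} → only 9 remains.
F7 = 7: row 7 has {1,2,3,4,5,6,8,9}; col 6 has {1,2,3,4,5,6,8}; box has {1,2,3,4,5,6,8,9} → only 7 remains.
D4 = 1: row 4 has {2,3,4,5,6,7,8}; col 4 has {2,4,5,6,7,8,9}; box has {2,4,5,6,7,8} → only 1 remains.
F4 = 9: row 4 has {1,2,3,4,5,6,7,8}; col 6 has {1,2,3,4,5,6,7,8}; box has {1,2,4,5,6,7,8} → only 9 remains.
C5 = 1: row 5 has {2,4,5,6,7,8,9}; col 3 has {2,3,4,5,6,7,8,9}; box has {2,3,4,5,6,7,8,9} → only 1 remains.
D5 = 3: row 5 has {1,2,4,5,6,7,8,9}; col 4 has {1,2,4,5,6,7,8,9}; box has {1,2,4,5,6,7,8,9} → only 3 remains.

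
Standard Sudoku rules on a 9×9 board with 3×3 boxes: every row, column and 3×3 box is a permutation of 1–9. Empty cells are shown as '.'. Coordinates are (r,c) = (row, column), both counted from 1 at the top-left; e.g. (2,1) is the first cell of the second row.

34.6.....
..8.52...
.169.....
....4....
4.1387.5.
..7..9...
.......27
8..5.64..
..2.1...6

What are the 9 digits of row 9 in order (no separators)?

952714836

(1,5) = 7 (sole candidate).
(3,5) = 3 (sole candidate).
(7,5) = 9 (sole candidate).
(8,5) = 2 (sole candidate).
(6,5) = 6 (sole candidate).
(8,2) = 7 (hidden single in row 8).
(2,2) = 9 (sole candidate).
(1,3) = 5 (sole candidate).
(2,1) = 7 (sole candidate).
(3,1) = 2 (sole candidate).
(6,1) = 5 (sole candidate).
(9,1) = 9: row 9 has {1,2,6}; col 1 has {2,3,4,5,7,8}; box has {2,7,8} → only 9 remains.
(4,1) = 6 (sole candidate).
(5,2) = 2 (sole candidate).
(5,9) = 9 (sole candidate).
(7,1) = 1 (sole candidate).
(8,3) = 3 (sole candidate).
(8,9) = 1 (sole candidate).
(9,2) = 5: row 9 has {1,2,6,9}; col 2 has {1,2,4,7,9}; box has {1,2,3,7,8,9} → only 5 remains.
(4,3) = 9 (sole candidate).
(5,7) = 6 (sole candidate).
(7,2) = 6 (sole candidate).
(7,3) = 4 (sole candidate).
(7,4) = 8 (sole candidate).
(7,6) = 3 (sole candidate).
(7,7) = 5 (sole candidate).
(8,8) = 9 (sole candidate).
(9,6) = 4: row 9 has {1,2,5,6,9}; col 6 has {2,3,6,7,9}; box has {1,2,3,5,6,8,9} → only 4 remains.
(3,6) = 8 (sole candidate).
(3,7) = 7 (sole candidate).
(3,8) = 4 (sole candidate).
(3,9) = 5 (sole candidate).
(9,4) = 7: row 9 has {1,2,4,5,6,9}; col 4 has {3,5,6,8,9}; box has {1,2,3,4,5,6,8,9} → only 7 remains.
(1,6) = 1 (sole candidate).
(1,8) = 8 (sole candidate).
(1,9) = 2 (sole candidate).
(2,4) = 4 (sole candidate).
(2,9) = 3 (sole candidate).
(4,6) = 5 (sole candidate).
(4,9) = 8 (sole candidate).
(6,9) = 4 (sole candidate).
(9,8) = 3: row 9 has {1,2,4,5,6,7,9}; col 8 has {2,4,5,8,9}; box has {1,2,4,5,6,7,9} → only 3 remains.
(1,7) = 9 (sole candidate).
(2,7) = 1 (sole candidate).
(2,8) = 6 (sole candidate).
(4,2) = 3 (sole candidate).
(4,7) = 2 (sole candidate).
(6,2) = 8 (sole candidate).
(6,7) = 3 (sole candidate).
(6,8) = 1 (sole candidate).
(9,7) = 8: row 9 has {1,2,3,4,5,6,7,9}; col 7 has {1,2,3,4,5,6,7,9}; box has {1,2,3,4,5,6,7,9} → only 8 remains.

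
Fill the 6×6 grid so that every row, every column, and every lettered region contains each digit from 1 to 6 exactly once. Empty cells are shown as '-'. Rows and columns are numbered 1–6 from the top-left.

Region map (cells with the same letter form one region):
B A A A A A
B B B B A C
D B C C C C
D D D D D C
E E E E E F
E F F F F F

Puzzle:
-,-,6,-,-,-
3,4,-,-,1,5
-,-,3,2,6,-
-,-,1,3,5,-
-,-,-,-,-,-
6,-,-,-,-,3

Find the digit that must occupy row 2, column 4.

6

row 2, column 3 = 2 (sole candidate).
row 2, column 4 = 6: row 2 has {1,2,3,4,5}; col 4 has {2,3}; region has {2,3,4} → only 6 remains.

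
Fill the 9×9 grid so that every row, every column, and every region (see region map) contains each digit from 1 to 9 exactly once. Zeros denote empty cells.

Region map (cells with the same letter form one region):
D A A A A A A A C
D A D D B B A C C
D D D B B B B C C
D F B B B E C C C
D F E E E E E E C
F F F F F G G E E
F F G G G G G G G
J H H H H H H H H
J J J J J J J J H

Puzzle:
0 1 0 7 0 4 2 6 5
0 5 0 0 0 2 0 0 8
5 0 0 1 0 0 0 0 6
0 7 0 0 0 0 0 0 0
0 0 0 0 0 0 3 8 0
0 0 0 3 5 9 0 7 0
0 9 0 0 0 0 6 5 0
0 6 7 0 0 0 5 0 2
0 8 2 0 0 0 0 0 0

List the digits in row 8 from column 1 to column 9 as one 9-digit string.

367948512

row 2, column 7 = 9 (sole candidate).
row 1, column 1 = 9 (hidden single in row 1).
row 3, column 2 = 3 (hidden single in column 2).
row 3, column 8 = 2 (hidden single in row 3).
row 3, column 5 = 9 (hidden single in row 3).
row 4, column 1 = 2 (hidden single in row 4).
row 6, column 2 = 2 (hidden single in row 6).
row 5, column 2 = 4 (sole candidate).
row 5, column 3 = 9 (hidden single in column 3).
row 4, column 3 = 5 (hidden single in column 3).
row 5, column 9 = 7 (hidden single in region C).
row 2, column 1 = 7 (hidden single in region D).
row 3, column 3 = 8 (hidden single in region D).
row 1, column 3 = 3 (sole candidate).
row 1, column 5 = 8 (sole candidate).
row 3, column 6 = 7 (sole candidate).
row 3, column 7 = 4 (sole candidate).
row 4, column 7 = 1 (sole candidate).
row 6, column 7 = 8 (sole candidate).
row 9, column 7 = 7 (sole candidate).
row 4, column 6 = 6 (sole candidate).
row 4, column 4 = 8 (sole candidate).
row 4, column 5 = 3 (sole candidate).
row 2, column 5 = 6 (sole candidate).
row 2, column 4 = 4 (sole candidate).
row 2, column 8 = 3 (sole candidate).
row 7, column 4 = 2 (sole candidate).
row 8, column 4 = 9: row 8 has {2,5,6,7}; col 4 has {1,2,3,4,7,8}; region has {2,5,6,7} → only 9 remains.
row 2, column 3 = 1 (sole candidate).
row 5, column 1 = 6 (sole candidate).
row 5, column 4 = 5 (sole candidate).
row 5, column 6 = 1 (sole candidate).
row 6, column 1 = 1 (sole candidate).
row 6, column 3 = 6 (sole candidate).
row 6, column 9 = 4 (sole candidate).
row 7, column 1 = 8 (sole candidate).
row 7, column 3 = 4 (sole candidate).
row 7, column 6 = 3 (sole candidate).
row 7, column 9 = 1 (sole candidate).
row 8, column 6 = 8: row 8 has {2,5,6,7,9}; col 6 has {1,2,3,4,6,7,9}; region has {2,5,6,7,9} → only 8 remains.
row 9, column 4 = 6 (sole candidate).
row 9, column 6 = 5 (sole candidate).
row 9, column 9 = 3 (sole candidate).
row 4, column 9 = 9 (sole candidate).
row 5, column 5 = 2 (sole candidate).
row 7, column 5 = 7 (sole candidate).
row 9, column 1 = 4 (sole candidate).
row 9, column 5 = 1 (sole candidate).
row 9, column 8 = 9 (sole candidate).
row 4, column 8 = 4 (sole candidate).
row 8, column 1 = 3: row 8 has {2,5,6,7,8,9}; col 1 has {1,2,4,5,6,7,8,9}; region has {1,2,4,5,6,7,8,9} → only 3 remains.
row 8, column 5 = 4: row 8 has {2,3,5,6,7,8,9}; col 5 has {1,2,3,5,6,7,8,9}; region has {2,3,5,6,7,8,9} → only 4 remains.
row 8, column 8 = 1: row 8 has {2,3,4,5,6,7,8,9}; col 8 has {2,3,4,5,6,7,8,9}; region has {2,3,4,5,6,7,8,9} → only 1 remains.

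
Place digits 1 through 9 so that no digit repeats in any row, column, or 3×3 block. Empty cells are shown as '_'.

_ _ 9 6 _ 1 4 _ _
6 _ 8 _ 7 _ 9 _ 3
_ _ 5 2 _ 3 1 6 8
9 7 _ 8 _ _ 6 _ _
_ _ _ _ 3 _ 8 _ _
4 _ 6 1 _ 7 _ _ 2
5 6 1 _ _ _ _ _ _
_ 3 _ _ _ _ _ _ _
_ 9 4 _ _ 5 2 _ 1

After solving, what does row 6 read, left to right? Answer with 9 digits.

r1c2 = 2: row 1 has {1,4,6,9}; col 2 has {3,6,7,9}; box has {5,6,8,9} → only 2 remains.
r2c6 = 4: row 2 has {3,6,7,8,9}; col 6 has {1,3,5,7}; box has {1,2,3,6,7} → only 4 remains.
r3c1 = 7: row 3 has {1,2,3,5,6,8}; col 1 has {4,5,6,9}; box has {2,5,6,8,9} → only 7 remains.
r3c2 = 4: row 3 has {1,2,3,5,6,7,8}; col 2 has {2,3,6,7,9}; box has {2,5,6,7,8,9} → only 4 remains.
r3c5 = 9: row 3 has {1,2,3,4,5,6,7,8}; col 5 has {3,7}; box has {1,2,3,4,6,7} → only 9 remains.
r4c6 = 2: row 4 has {6,7,8,9}; col 6 has {1,3,4,5,7}; box has {1,3,7,8} → only 2 remains.
r5c3 = 2: row 5 has {3,8}; col 3 has {1,4,5,6,8,9}; box has {4,6,7,9} → only 2 remains.
r6c5 = 5: row 6 has {1,2,4,6,7}; col 5 has {3,7,9}; box has {1,2,3,7,8} → only 5 remains.
r6c7 = 3: row 6 has {1,2,4,5,6,7}; col 7 has {1,2,4,6,8,9}; box has {2,6,8} → only 3 remains.
r6c8 = 9: row 6 has {1,2,3,4,5,6,7}; col 8 has {6}; box has {2,3,6,8} → only 9 remains.
r7c7 = 7: row 7 has {1,5,6}; col 7 has {1,2,3,4,6,8,9}; box has {1,2} → only 7 remains.
r8c3 = 7: row 8 has {3}; col 3 has {1,2,4,5,6,8,9}; box has {1,3,4,5,6,9} → only 7 remains.
r8c7 = 5: row 8 has {3,7}; col 7 has {1,2,3,4,6,7,8,9}; box has {1,2,7} → only 5 remains.
r9c1 = 8: row 9 has {1,2,4,5,9}; col 1 has {4,5,6,7,9}; box has {1,3,4,5,6,7,9} → only 8 remains.
r9c5 = 6: row 9 has {1,2,4,5,8,9}; col 5 has {3,5,7,9}; box has {5} → only 6 remains.
r9c8 = 3: row 9 has {1,2,4,5,6,8,9}; col 8 has {6,9}; box has {1,2,5,7} → only 3 remains.
r1c1 = 3: row 1 has {1,2,4,6,9}; col 1 has {4,5,6,7,8,9}; box has {2,4,5,6,7,8,9} → only 3 remains.
r1c5 = 8: row 1 has {1,2,3,4,6,9}; col 5 has {3,5,6,7,9}; box has {1,2,3,4,6,7,9} → only 8 remains.
r2c2 = 1: row 2 has {3,4,6,7,8,9}; col 2 has {2,3,4,6,7,9}; box has {2,3,4,5,6,7,8,9} → only 1 remains.
r2c4 = 5: row 2 has {1,3,4,6,7,8,9}; col 4 has {1,2,6,8}; box has {1,2,3,4,6,7,8,9} → only 5 remains.
r2c8 = 2: row 2 has {1,3,4,5,6,7,8,9}; col 8 has {3,6,9}; box has {1,3,4,6,8,9} → only 2 remains.
r4c3 = 3: row 4 has {2,6,7,8,9}; col 3 has {1,2,4,5,6,7,8,9}; box has {2,4,6,7,9} → only 3 remains.
r4c5 = 4: row 4 has {2,3,6,7,8,9}; col 5 has {3,5,6,7,8,9}; box has {1,2,3,5,7,8} → only 4 remains.
r4c9 = 5: row 4 has {2,3,4,6,7,8,9}; col 9 has {1,2,3,8}; box has {2,3,6,8,9} → only 5 remains.
r5c1 = 1: row 5 has {2,3,8}; col 1 has {3,4,5,6,7,8,9}; box has {2,3,4,6,7,9} → only 1 remains.
r5c2 = 5: row 5 has {1,2,3,8}; col 2 has {1,2,3,4,6,7,9}; box has {1,2,3,4,6,7,9} → only 5 remains.
r5c4 = 9: row 5 has {1,2,3,5,8}; col 4 has {1,2,5,6,8}; box has {1,2,3,4,5,7,8} → only 9 remains.
r5c6 = 6: row 5 has {1,2,3,5,8,9}; col 6 has {1,2,3,4,5,7}; box has {1,2,3,4,5,7,8,9} → only 6 remains.
r6c2 = 8: row 6 has {1,2,3,4,5,6,7,9}; col 2 has {1,2,3,4,5,6,7,9}; box has {1,2,3,4,5,6,7,9} → only 8 remains.

486157392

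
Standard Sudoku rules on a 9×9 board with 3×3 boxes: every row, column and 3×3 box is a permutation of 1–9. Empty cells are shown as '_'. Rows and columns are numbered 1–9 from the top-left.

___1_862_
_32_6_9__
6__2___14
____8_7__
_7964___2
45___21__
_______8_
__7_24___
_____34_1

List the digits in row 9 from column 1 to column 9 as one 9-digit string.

r2c1 = 1 (hidden single in row 2).
r2c4 = 4 (hidden single in row 2).
r2c9 = 8 (hidden single in row 2).
r4c8 = 4 (hidden single in row 4).
r5c6 = 1 (hidden single in row 5).
r6c3 = 8 (hidden single in row 6).
r3c3 = 5 (sole candidate).
r3c7 = 3 (sole candidate).
r5c1 = 3 (sole candidate).
r5c8 = 5 (sole candidate).
r8c7 = 5 (sole candidate).
r9c3 = 6: row 9 has {1,3,4}; col 3 has {2,5,7,8,9}; box has {7} → only 6 remains.
r1c3 = 4 (sole candidate).
r2c8 = 7 (sole candidate).
r4c1 = 2 (sole candidate).
r4c3 = 1 (sole candidate).
r5c7 = 8 (sole candidate).
r7c3 = 3 (sole candidate).
r7c7 = 2 (sole candidate).
r9c8 = 9: row 9 has {1,3,4,6}; col 8 has {1,2,4,5,7,8}; box has {1,2,4,5,8} → only 9 remains.
r1c2 = 9 (sole candidate).
r1c9 = 5 (sole candidate).
r2c6 = 5 (sole candidate).
r3c2 = 8 (sole candidate).
r4c2 = 6 (sole candidate).
r4c6 = 9 (sole candidate).
r4c9 = 3 (sole candidate).
r6c8 = 6 (sole candidate).
r6c9 = 9 (sole candidate).
r8c2 = 1 (sole candidate).
r8c8 = 3 (sole candidate).
r8c9 = 6 (sole candidate).
r9c2 = 2: row 9 has {1,3,4,6,9}; col 2 has {1,3,5,6,7,8,9}; box has {1,3,6,7} → only 2 remains.
r1c1 = 7 (sole candidate).
r1c5 = 3 (sole candidate).
r3c6 = 7 (sole candidate).
r4c4 = 5 (sole candidate).
r6c5 = 7 (sole candidate).
r7c2 = 4 (sole candidate).
r7c6 = 6 (sole candidate).
r7c9 = 7 (sole candidate).
r9c5 = 5: row 9 has {1,2,3,4,6,9}; col 5 has {2,3,4,6,7,8}; box has {2,3,4,6} → only 5 remains.
r3c5 = 9 (sole candidate).
r6c4 = 3 (sole candidate).
r7c4 = 9 (sole candidate).
r7c5 = 1 (sole candidate).
r8c4 = 8 (sole candidate).
r9c1 = 8: row 9 has {1,2,3,4,5,6,9}; col 1 has {1,2,3,4,6,7}; box has {1,2,3,4,6,7} → only 8 remains.
r9c4 = 7: row 9 has {1,2,3,4,5,6,8,9}; col 4 has {1,2,3,4,5,6,8,9}; box has {1,2,3,4,5,6,8,9} → only 7 remains.

826753491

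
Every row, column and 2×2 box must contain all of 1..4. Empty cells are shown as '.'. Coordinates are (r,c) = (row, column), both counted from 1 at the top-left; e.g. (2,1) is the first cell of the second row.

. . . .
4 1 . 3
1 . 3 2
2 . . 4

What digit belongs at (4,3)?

(1,1) = 3 (sole candidate).
(1,2) = 2 (sole candidate).
(1,4) = 1 (sole candidate).
(2,3) = 2 (sole candidate).
(3,2) = 4 (sole candidate).
(4,2) = 3 (sole candidate).
(4,3) = 1: row 4 has {2,3,4}; col 3 has {2,3}; box has {2,3,4} → only 1 remains.

1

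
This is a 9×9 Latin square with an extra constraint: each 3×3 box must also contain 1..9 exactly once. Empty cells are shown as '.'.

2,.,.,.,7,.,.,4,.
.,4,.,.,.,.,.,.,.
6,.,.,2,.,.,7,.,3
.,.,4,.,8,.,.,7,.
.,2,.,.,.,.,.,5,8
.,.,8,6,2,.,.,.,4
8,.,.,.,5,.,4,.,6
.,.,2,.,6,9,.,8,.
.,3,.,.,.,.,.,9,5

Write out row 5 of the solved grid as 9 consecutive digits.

R3C8 = 1 (sole candidate).
R6C8 = 3 (sole candidate).
R7C8 = 2 (sole candidate).
R9C7 = 1 (sole candidate).
R1C9 = 9 (sole candidate).
R2C8 = 6 (sole candidate).
R2C9 = 2 (sole candidate).
R4C9 = 1 (sole candidate).
R6C7 = 9 (sole candidate).
R8C7 = 3 (sole candidate).
R8C9 = 7 (sole candidate).
R9C5 = 4 (sole candidate).
R3C5 = 9 (sole candidate).
R5C7 = 6: row 5 has {2,5,8}; col 7 has {1,3,4,7,9}; box has {1,3,4,5,7,8,9} → only 6 remains.
R8C4 = 1 (sole candidate).
R9C1 = 7 (sole candidate).
R9C3 = 6 (sole candidate).
R9C4 = 8 (sole candidate).
R9C6 = 2 (sole candidate).
R3C3 = 5 (sole candidate).
R4C7 = 2 (sole candidate).
R8C2 = 5 (sole candidate).
R3C2 = 8 (sole candidate).
R3C6 = 4 (sole candidate).
R8C1 = 4 (sole candidate).
R1C2 = 1 (sole candidate).
R1C3 = 3 (sole candidate).
R1C4 = 5 (sole candidate).
R1C7 = 8 (sole candidate).
R2C1 = 9 (sole candidate).
R2C3 = 7 (sole candidate).
R2C4 = 3 (sole candidate).
R2C5 = 1 (sole candidate).
R2C6 = 8 (sole candidate).
R2C7 = 5 (sole candidate).
R4C4 = 9 (sole candidate).
R5C5 = 3: row 5 has {2,5,6,8}; col 5 has {1,2,4,5,6,7,8,9}; box has {2,6,8,9} → only 3 remains.
R6C2 = 7 (sole candidate).
R7C2 = 9 (sole candidate).
R7C3 = 1 (sole candidate).
R7C4 = 7 (sole candidate).
R7C6 = 3 (sole candidate).
R1C6 = 6 (sole candidate).
R4C2 = 6 (sole candidate).
R4C6 = 5 (sole candidate).
R5C1 = 1: row 5 has {2,3,5,6,8}; col 1 has {2,4,6,7,8,9}; box has {2,4,6,7,8} → only 1 remains.
R5C3 = 9: row 5 has {1,2,3,5,6,8}; col 3 has {1,2,3,4,5,6,7,8}; box has {1,2,4,6,7,8} → only 9 remains.
R5C4 = 4: row 5 has {1,2,3,5,6,8,9}; col 4 has {1,2,3,5,6,7,8,9}; box has {2,3,5,6,8,9} → only 4 remains.
R5C6 = 7: row 5 has {1,2,3,4,5,6,8,9}; col 6 has {2,3,4,5,6,8,9}; box has {2,3,4,5,6,8,9} → only 7 remains.

129437658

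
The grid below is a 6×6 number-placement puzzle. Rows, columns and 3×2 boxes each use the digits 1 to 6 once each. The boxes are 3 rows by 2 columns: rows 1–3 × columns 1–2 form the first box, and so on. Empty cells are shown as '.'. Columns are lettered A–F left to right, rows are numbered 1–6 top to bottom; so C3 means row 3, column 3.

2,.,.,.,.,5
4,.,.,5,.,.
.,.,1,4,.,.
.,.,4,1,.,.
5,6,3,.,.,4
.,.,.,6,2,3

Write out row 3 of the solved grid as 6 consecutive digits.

C1 = 6: row 1 has {2,5}; col 3 has {1,3,4}; box has {1,4,5} → only 6 remains.
D1 = 3: row 1 has {2,5,6}; col 4 has {1,4,5,6}; box has {1,4,5,6} → only 3 remains.
C2 = 2: row 2 has {4,5}; col 3 has {1,3,4,6}; box has {1,3,4,5,6} → only 2 remains.
A4 = 3: row 4 has {1,4}; col 1 has {2,4,5}; box has {5,6} → only 3 remains.
B4 = 2: row 4 has {1,3,4}; col 2 has {6}; box has {3,5,6} → only 2 remains.
F4 = 6: row 4 has {1,2,3,4}; col 6 has {3,4,5}; box has {2,3,4} → only 6 remains.
D5 = 2: row 5 has {3,4,5,6}; col 4 has {1,3,4,5,6}; box has {1,3,4,6} → only 2 remains.
E5 = 1: row 5 has {2,3,4,5,6}; col 5 has {2}; box has {2,3,4,6} → only 1 remains.
A6 = 1: row 6 has {2,3,6}; col 1 has {2,3,4,5}; box has {2,3,5,6} → only 1 remains.
B6 = 4: row 6 has {1,2,3,6}; col 2 has {2,6}; box has {1,2,3,5,6} → only 4 remains.
C6 = 5: row 6 has {1,2,3,4,6}; col 3 has {1,2,3,4,6}; box has {1,2,3,4,6} → only 5 remains.
B1 = 1: row 1 has {2,3,5,6}; col 2 has {2,4,6}; box has {2,4} → only 1 remains.
E1 = 4: row 1 has {1,2,3,5,6}; col 5 has {1,2}; box has {5} → only 4 remains.
B2 = 3: row 2 has {2,4,5}; col 2 has {1,2,4,6}; box has {1,2,4} → only 3 remains.
E2 = 6: row 2 has {2,3,4,5}; col 5 has {1,2,4}; box has {4,5} → only 6 remains.
F2 = 1: row 2 has {2,3,4,5,6}; col 6 has {3,4,5,6}; box has {4,5,6} → only 1 remains.
A3 = 6: row 3 has {1,4}; col 1 has {1,2,3,4,5}; box has {1,2,3,4} → only 6 remains.
B3 = 5: row 3 has {1,4,6}; col 2 has {1,2,3,4,6}; box has {1,2,3,4,6} → only 5 remains.
E3 = 3: row 3 has {1,4,5,6}; col 5 has {1,2,4,6}; box has {1,4,5,6} → only 3 remains.
F3 = 2: row 3 has {1,3,4,5,6}; col 6 has {1,3,4,5,6}; box has {1,3,4,5,6} → only 2 remains.

651432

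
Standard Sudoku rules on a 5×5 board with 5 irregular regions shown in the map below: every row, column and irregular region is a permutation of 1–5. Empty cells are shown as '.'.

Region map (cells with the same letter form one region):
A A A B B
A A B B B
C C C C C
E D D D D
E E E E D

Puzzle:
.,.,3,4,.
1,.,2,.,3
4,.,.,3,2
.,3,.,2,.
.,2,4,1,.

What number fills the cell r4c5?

4

r1c2 = 5 (sole candidate).
r1c5 = 1 (sole candidate).
r2c2 = 4 (sole candidate).
r2c4 = 5 (sole candidate).
r3c2 = 1 (sole candidate).
r3c3 = 5 (sole candidate).
r4c1 = 5 (sole candidate).
r4c3 = 1 (sole candidate).
r4c5 = 4: row 4 has {1,2,3,5}; col 5 has {1,2,3}; region has {1,2,3} → only 4 remains.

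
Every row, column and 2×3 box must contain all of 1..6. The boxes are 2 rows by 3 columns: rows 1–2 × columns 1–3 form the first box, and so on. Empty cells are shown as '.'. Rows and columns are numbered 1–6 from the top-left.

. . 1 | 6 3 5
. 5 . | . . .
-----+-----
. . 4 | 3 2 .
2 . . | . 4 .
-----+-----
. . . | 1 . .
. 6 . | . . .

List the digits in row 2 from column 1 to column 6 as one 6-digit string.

653214

row 1, column 1 = 4: row 1 has {1,3,5,6}; col 1 has {2}; box has {1,5} → only 4 remains.
row 1, column 2 = 2: row 1 has {1,3,4,5,6}; col 2 has {5,6}; box has {1,4,5} → only 2 remains.
row 2, column 5 = 1: row 2 has {5}; col 5 has {2,3,4}; box has {3,5,6} → only 1 remains.
row 3, column 2 = 1: row 3 has {2,3,4}; col 2 has {2,5,6}; box has {2,4} → only 1 remains.
row 3, column 6 = 6: row 3 has {1,2,3,4}; col 6 has {5}; box has {2,3,4} → only 6 remains.
row 4, column 2 = 3: row 4 has {2,4}; col 2 has {1,2,5,6}; box has {1,2,4} → only 3 remains.
row 4, column 4 = 5: row 4 has {2,3,4}; col 4 has {1,3,6}; box has {2,3,4,6} → only 5 remains.
row 4, column 6 = 1: row 4 has {2,3,4,5}; col 6 has {5,6}; box has {2,3,4,5,6} → only 1 remains.
row 5, column 2 = 4: row 5 has {1}; col 2 has {1,2,3,5,6}; box has {6} → only 4 remains.
row 6, column 5 = 5: row 6 has {6}; col 5 has {1,2,3,4}; box has {1} → only 5 remains.
row 3, column 1 = 5: row 3 has {1,2,3,4,6}; col 1 has {2,4}; box has {1,2,3,4} → only 5 remains.
row 4, column 3 = 6: row 4 has {1,2,3,4,5}; col 3 has {1,4}; box has {1,2,3,4,5} → only 6 remains.
row 5, column 1 = 3: row 5 has {1,4}; col 1 has {2,4,5}; box has {4,6} → only 3 remains.
row 5, column 5 = 6: row 5 has {1,3,4}; col 5 has {1,2,3,4,5}; box has {1,5} → only 6 remains.
row 5, column 6 = 2: row 5 has {1,3,4,6}; col 6 has {1,5,6}; box has {1,5,6} → only 2 remains.
row 6, column 1 = 1: row 6 has {5,6}; col 1 has {2,3,4,5}; box has {3,4,6} → only 1 remains.
row 6, column 3 = 2: row 6 has {1,5,6}; col 3 has {1,4,6}; box has {1,3,4,6} → only 2 remains.
row 6, column 4 = 4: row 6 has {1,2,5,6}; col 4 has {1,3,5,6}; box has {1,2,5,6} → only 4 remains.
row 6, column 6 = 3: row 6 has {1,2,4,5,6}; col 6 has {1,2,5,6}; box has {1,2,4,5,6} → only 3 remains.
row 2, column 1 = 6: row 2 has {1,5}; col 1 has {1,2,3,4,5}; box has {1,2,4,5} → only 6 remains.
row 2, column 3 = 3: row 2 has {1,5,6}; col 3 has {1,2,4,6}; box has {1,2,4,5,6} → only 3 remains.
row 2, column 4 = 2: row 2 has {1,3,5,6}; col 4 has {1,3,4,5,6}; box has {1,3,5,6} → only 2 remains.
row 2, column 6 = 4: row 2 has {1,2,3,5,6}; col 6 has {1,2,3,5,6}; box has {1,2,3,5,6} → only 4 remains.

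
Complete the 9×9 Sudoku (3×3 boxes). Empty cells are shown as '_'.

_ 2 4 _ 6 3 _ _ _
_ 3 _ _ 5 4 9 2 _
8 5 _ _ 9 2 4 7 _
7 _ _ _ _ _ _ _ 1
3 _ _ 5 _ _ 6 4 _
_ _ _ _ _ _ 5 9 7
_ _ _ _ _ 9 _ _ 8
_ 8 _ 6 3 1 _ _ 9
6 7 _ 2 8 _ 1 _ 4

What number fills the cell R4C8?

R1C7 = 8: row 1 has {2,3,4,6}; col 7 has {1,4,5,6,9}; box has {2,4,7,9} → only 8 remains.
R1C9 = 5: row 1 has {2,3,4,6,8}; col 9 has {1,4,7,8,9}; box has {2,4,7,8,9} → only 5 remains.
R2C1 = 1: row 2 has {2,3,4,5,9}; col 1 has {3,6,7,8}; box has {2,3,4,5,8} → only 1 remains.
R2C9 = 6: row 2 has {1,2,3,4,5,9}; col 9 has {1,4,5,7,8,9}; box has {2,4,5,7,8,9} → only 6 remains.
R3C3 = 6: row 3 has {2,4,5,7,8,9}; col 3 has {4}; box has {1,2,3,4,5,8} → only 6 remains.
R3C4 = 1: row 3 has {2,4,5,6,7,8,9}; col 4 has {2,5,6}; box has {2,3,4,5,6,9} → only 1 remains.
R3C9 = 3: row 3 has {1,2,4,5,6,7,8,9}; col 9 has {1,4,5,6,7,8,9}; box has {2,4,5,6,7,8,9} → only 3 remains.
R5C9 = 2: row 5 has {3,4,5,6}; col 9 has {1,3,4,5,6,7,8,9}; box has {1,4,5,6,7,9} → only 2 remains.
R8C8 = 5: row 8 has {1,3,6,8,9}; col 8 has {2,4,7,9}; box has {1,4,8,9} → only 5 remains.
R9C6 = 5: row 9 has {1,2,4,6,7,8}; col 6 has {1,2,3,4,9}; box has {1,2,3,6,8,9} → only 5 remains.
R9C8 = 3: row 9 has {1,2,4,5,6,7,8}; col 8 has {2,4,5,7,9}; box has {1,4,5,8,9} → only 3 remains.
R1C1 = 9: row 1 has {2,3,4,5,6,8}; col 1 has {1,3,6,7,8}; box has {1,2,3,4,5,6,8} → only 9 remains.
R1C4 = 7: row 1 has {2,3,4,5,6,8,9}; col 4 has {1,2,5,6}; box has {1,2,3,4,5,6,9} → only 7 remains.
R1C8 = 1: row 1 has {2,3,4,5,6,7,8,9}; col 8 has {2,3,4,5,7,9}; box has {2,3,4,5,6,7,8,9} → only 1 remains.
R2C3 = 7: row 2 has {1,2,3,4,5,6,9}; col 3 has {4,6}; box has {1,2,3,4,5,6,8,9} → only 7 remains.
R2C4 = 8: row 2 has {1,2,3,4,5,6,7,9}; col 4 has {1,2,5,6,7}; box has {1,2,3,4,5,6,7,9} → only 8 remains.
R4C7 = 3: row 4 has {1,7}; col 7 has {1,4,5,6,8,9}; box has {1,2,4,5,6,7,9} → only 3 remains.
R4C8 = 8: row 4 has {1,3,7}; col 8 has {1,2,3,4,5,7,9}; box has {1,2,3,4,5,6,7,9} → only 8 remains.

8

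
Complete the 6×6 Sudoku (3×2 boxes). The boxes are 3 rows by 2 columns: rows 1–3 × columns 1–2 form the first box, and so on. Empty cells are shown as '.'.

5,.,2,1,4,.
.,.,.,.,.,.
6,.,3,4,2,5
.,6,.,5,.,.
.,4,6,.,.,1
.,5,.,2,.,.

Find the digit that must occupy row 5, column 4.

3

row 1, column 2 = 3: row 1 has {1,2,4,5}; col 2 has {4,5,6}; box has {5,6} → only 3 remains.
row 1, column 6 = 6: row 1 has {1,2,3,4,5}; col 6 has {1,5}; box has {2,4,5} → only 6 remains.
row 2, column 3 = 5: row 2 has {}; col 3 has {2,3,6}; box has {1,2,3,4} → only 5 remains.
row 2, column 4 = 6: row 2 has {5}; col 4 has {1,2,4,5}; box has {1,2,3,4,5} → only 6 remains.
row 2, column 6 = 3: row 2 has {5,6}; col 6 has {1,5,6}; box has {2,4,5,6} → only 3 remains.
row 3, column 2 = 1: row 3 has {2,3,4,5,6}; col 2 has {3,4,5,6}; box has {3,5,6} → only 1 remains.
row 4, column 5 = 3: row 4 has {5,6}; col 5 has {2,4}; box has {1} → only 3 remains.
row 5, column 4 = 3: row 5 has {1,4,6}; col 4 has {1,2,4,5,6}; box has {2,5,6} → only 3 remains.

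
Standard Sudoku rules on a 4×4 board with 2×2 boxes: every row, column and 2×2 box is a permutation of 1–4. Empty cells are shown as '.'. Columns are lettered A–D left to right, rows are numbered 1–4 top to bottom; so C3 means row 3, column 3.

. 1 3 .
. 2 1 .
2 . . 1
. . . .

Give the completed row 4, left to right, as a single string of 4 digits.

A1 = 4: row 1 has {1,3}; col 1 has {2}; box has {1,2} → only 4 remains.
D1 = 2: row 1 has {1,3,4}; col 4 has {1}; box has {1,3} → only 2 remains.
A2 = 3: row 2 has {1,2}; col 1 has {2,4}; box has {1,2,4} → only 3 remains.
D2 = 4: row 2 has {1,2,3}; col 4 has {1,2}; box has {1,2,3} → only 4 remains.
C3 = 4: row 3 has {1,2}; col 3 has {1,3}; box has {1} → only 4 remains.
A4 = 1: row 4 has {}; col 1 has {2,3,4}; box has {2} → only 1 remains.
C4 = 2: row 4 has {1}; col 3 has {1,3,4}; box has {1,4} → only 2 remains.
D4 = 3: row 4 has {1,2}; col 4 has {1,2,4}; box has {1,2,4} → only 3 remains.
B3 = 3: row 3 has {1,2,4}; col 2 has {1,2}; box has {1,2} → only 3 remains.
B4 = 4: row 4 has {1,2,3}; col 2 has {1,2,3}; box has {1,2,3} → only 4 remains.

1423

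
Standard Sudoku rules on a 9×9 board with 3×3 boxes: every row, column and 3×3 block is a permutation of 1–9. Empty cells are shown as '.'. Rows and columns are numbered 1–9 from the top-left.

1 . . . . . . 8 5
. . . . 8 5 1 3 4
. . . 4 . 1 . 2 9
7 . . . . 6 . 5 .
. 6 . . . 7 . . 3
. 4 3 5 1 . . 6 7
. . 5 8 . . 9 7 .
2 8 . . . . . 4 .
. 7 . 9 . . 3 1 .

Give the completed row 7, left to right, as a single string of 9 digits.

row 5, column 4 = 2 (sole candidate).
row 5, column 8 = 9 (sole candidate).
row 8, column 6 = 3 (sole candidate).
row 8, column 9 = 6 (sole candidate).
row 4, column 4 = 3 (sole candidate).
row 5, column 5 = 4 (sole candidate).
row 5, column 7 = 8 (sole candidate).
row 6, column 7 = 2 (sole candidate).
row 7, column 9 = 2: row 7 has {5,7,8,9}; col 9 has {3,4,5,6,7,9}; box has {1,3,4,6,7,9} → only 2 remains.
row 8, column 7 = 5 (sole candidate).
row 9, column 9 = 8 (sole candidate).
row 4, column 5 = 9 (sole candidate).
row 4, column 7 = 4 (sole candidate).
row 4, column 9 = 1 (sole candidate).
row 5, column 1 = 5 (sole candidate).
row 5, column 3 = 1 (sole candidate).
row 6, column 6 = 8 (sole candidate).
row 7, column 5 = 6: row 7 has {2,5,7,8,9}; col 5 has {1,4,8,9}; box has {3,8,9} → only 6 remains.
row 7, column 6 = 4: row 7 has {2,5,6,7,8,9}; col 6 has {1,3,5,6,7,8}; box has {3,6,8,9} → only 4 remains.
row 8, column 3 = 9 (sole candidate).
row 8, column 5 = 7 (sole candidate).
row 9, column 6 = 2 (sole candidate).
row 1, column 6 = 9 (sole candidate).
row 3, column 5 = 3 (sole candidate).
row 4, column 2 = 2 (sole candidate).
row 4, column 3 = 8 (sole candidate).
row 6, column 1 = 9 (sole candidate).
row 7, column 1 = 3: row 7 has {2,4,5,6,7,8,9}; col 1 has {1,2,5,7,9}; box has {2,5,7,8,9} → only 3 remains.
row 7, column 2 = 1: row 7 has {2,3,4,5,6,7,8,9}; col 2 has {2,4,6,7,8}; box has {2,3,5,7,8,9} → only 1 remains.

315864972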